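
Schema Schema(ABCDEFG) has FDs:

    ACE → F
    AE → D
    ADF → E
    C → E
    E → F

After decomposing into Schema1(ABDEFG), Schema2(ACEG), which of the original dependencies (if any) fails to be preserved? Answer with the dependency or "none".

none

ACE → F: restricted closure across fragments reaches F.
AE → D lies within Schema1.
ADF → E lies within Schema1.
C → E lies within Schema2.
E → F lies within Schema1.
Every dependency is enforceable on the fragments, so the decomposition is dependency-preserving.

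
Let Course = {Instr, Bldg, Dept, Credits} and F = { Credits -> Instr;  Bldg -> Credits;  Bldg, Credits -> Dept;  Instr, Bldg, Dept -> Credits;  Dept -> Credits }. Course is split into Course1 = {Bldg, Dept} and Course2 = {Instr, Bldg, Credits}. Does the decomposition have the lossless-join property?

Common attributes: Course1 ∩ Course2 = {Bldg}.
Closure of {Bldg}: Bldg → Credits applies, adding Credits; Bldg, Credits → Dept applies, adding Dept; Credits → Instr applies, adding Instr. So (Bldg)⁺ = {Instr, Bldg, Dept, Credits}.
This closure contains every attribute of Course1, so Course1 ∩ Course2 → Course1. The join is lossless.

Yes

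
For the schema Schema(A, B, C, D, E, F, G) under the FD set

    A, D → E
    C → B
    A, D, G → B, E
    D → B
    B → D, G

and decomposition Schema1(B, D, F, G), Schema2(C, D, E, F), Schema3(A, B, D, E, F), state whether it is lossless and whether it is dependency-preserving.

lossy but dependency-preserving

Lossless test (chase): Rows 1 and 2 agree on D; apply D→B and equate their B entries. Rows 1 and 2 agree on B; apply B→D, G and equate their D, G entries. Rows 1 and 3 agree on B; apply B→D, G and equate their D, G entries. No row becomes fully distinguished — the join is lossy.
Dependency preservation: C → B; A, D, G → B, E are not contained in any single fragment, but the restricted closure of each left-hand side across the fragments still reaches the right-hand side; the remaining FDs each lie inside some fragment. All dependencies are preserved.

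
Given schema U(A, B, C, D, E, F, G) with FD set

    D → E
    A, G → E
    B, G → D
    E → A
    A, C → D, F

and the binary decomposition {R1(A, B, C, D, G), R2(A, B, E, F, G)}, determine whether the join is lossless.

Common attributes: R1 ∩ R2 = {A, B, G}.
Closure of {A, B, G}: A, G → E applies, adding E; B, G → D applies, adding D. So (A, B, G)⁺ = {A, B, D, E, G}.
The closure contains neither all of R1 = {A, B, C, D, G} nor all of R2 = {A, B, E, F, G}, so the common attributes are not a superkey of either fragment. The join is lossy.

No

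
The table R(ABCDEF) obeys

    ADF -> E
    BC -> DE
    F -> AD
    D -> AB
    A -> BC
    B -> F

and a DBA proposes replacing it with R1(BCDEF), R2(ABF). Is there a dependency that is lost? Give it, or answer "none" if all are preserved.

ADF → E: restricted closure across fragments reaches E.
BC → DE lies within R1.
F → AD: restricted closure across fragments reaches AD.
D → AB: restricted closure across fragments reaches AB.
A → BC: restricted closure across fragments reaches BC.
B → F lies within R1.
Every dependency is enforceable on the fragments, so the decomposition is dependency-preserving.

none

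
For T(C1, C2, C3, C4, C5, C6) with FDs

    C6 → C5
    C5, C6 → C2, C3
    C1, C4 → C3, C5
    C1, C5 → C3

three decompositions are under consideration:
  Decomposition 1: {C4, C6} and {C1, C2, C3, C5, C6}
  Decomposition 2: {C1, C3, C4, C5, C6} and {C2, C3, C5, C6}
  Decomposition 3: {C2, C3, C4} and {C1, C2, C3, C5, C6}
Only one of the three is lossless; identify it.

Decomposition 2

Decomposition 1: common = {C6}, closure = {C2, C3, C5, C6} → lossy.
Decomposition 2: common = {C3, C5, C6}, closure = {C2, C3, C5, C6} → lossless.
Decomposition 3: common = {C2, C3}, closure = {C2, C3} → lossy.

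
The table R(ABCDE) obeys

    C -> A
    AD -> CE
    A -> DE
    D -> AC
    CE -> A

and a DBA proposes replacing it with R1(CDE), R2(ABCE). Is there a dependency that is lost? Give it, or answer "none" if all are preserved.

none

C → A lies within R2.
AD → CE: restricted closure across fragments reaches CE.
A → DE: restricted closure across fragments reaches DE.
D → AC: restricted closure across fragments reaches AC.
CE → A lies within R2.
Every dependency is enforceable on the fragments, so the decomposition is dependency-preserving.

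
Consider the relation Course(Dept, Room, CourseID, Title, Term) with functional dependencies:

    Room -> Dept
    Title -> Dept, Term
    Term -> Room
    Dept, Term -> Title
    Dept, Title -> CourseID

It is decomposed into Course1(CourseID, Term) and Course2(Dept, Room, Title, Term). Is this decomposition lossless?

Yes

Common attributes: Course1 ∩ Course2 = {Term}.
Closure of {Term}: Term → Room applies, adding Room; Room → Dept applies, adding Dept; Dept, Term → Title applies, adding Title; Dept, Title → CourseID applies, adding CourseID. So (Term)⁺ = {Dept, Room, CourseID, Title, Term}.
This closure contains every attribute of Course1, so Course1 ∩ Course2 → Course1. The join is lossless.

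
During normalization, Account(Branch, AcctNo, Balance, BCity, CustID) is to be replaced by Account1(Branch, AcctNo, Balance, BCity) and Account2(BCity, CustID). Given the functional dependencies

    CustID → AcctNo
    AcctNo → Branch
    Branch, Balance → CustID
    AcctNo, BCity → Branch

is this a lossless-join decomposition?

No

Common attributes: Account1 ∩ Account2 = {BCity}.
No dependency enlarges {BCity}, so (BCity)⁺ = {BCity}.
The closure contains neither all of Account1 = {Branch, AcctNo, Balance, BCity} nor all of Account2 = {BCity, CustID}, so the common attributes are not a superkey of either fragment. The join is lossy.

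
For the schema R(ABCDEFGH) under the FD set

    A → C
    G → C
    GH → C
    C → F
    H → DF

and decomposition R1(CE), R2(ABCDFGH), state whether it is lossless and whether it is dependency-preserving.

Lossless test: (C)⁺ = {CF}, which is a superkey of neither fragment — lossy.
Dependency preservation: every FD's attributes lie within a single fragment, so each can be enforced locally — preserved.

lossy but dependency-preserving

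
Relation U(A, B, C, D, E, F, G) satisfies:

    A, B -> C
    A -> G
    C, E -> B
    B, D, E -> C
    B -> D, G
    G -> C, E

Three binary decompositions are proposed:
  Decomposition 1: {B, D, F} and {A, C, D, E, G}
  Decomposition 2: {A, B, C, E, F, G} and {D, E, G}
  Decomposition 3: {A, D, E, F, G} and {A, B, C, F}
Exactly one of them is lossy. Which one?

Decomposition 1: common = {D}, closure = {D} → lossy.
Decomposition 2: common = {E, G}, closure = {B, C, D, E, G} → lossless.
Decomposition 3: common = {A, F}, closure = {A, B, C, D, E, F, G} → lossless.

Decomposition 1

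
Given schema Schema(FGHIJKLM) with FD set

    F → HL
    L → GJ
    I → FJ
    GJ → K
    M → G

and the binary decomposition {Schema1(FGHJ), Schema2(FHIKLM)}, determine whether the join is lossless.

Yes

Common attributes: Schema1 ∩ Schema2 = {FH}.
Closure of {FH}: F → HL applies, adding L; L → GJ applies, adding GJ; GJ → K applies, adding K. So (FH)⁺ = {FGHJKL}.
This closure contains every attribute of Schema1, so Schema1 ∩ Schema2 → Schema1. The join is lossless.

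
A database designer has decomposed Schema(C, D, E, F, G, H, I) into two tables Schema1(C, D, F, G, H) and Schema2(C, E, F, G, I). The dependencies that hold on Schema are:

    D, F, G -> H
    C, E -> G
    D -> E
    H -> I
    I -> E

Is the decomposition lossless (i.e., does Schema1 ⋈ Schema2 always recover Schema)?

No

Common attributes: Schema1 ∩ Schema2 = {C, F, G}.
No dependency enlarges {C, F, G}, so (C, F, G)⁺ = {C, F, G}.
The closure contains neither all of Schema1 = {C, D, F, G, H} nor all of Schema2 = {C, E, F, G, I}, so the common attributes are not a superkey of either fragment. The join is lossy.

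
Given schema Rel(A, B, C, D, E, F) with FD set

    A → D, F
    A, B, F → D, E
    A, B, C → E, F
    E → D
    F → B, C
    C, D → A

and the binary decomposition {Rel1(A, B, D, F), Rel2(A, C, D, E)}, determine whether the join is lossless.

Yes

Common attributes: Rel1 ∩ Rel2 = {A, D}.
Closure of {A, D}: A → D, F applies, adding F; F → B, C applies, adding B, C; A, B, F → D, E applies, adding E. So (A, D)⁺ = {A, B, C, D, E, F}.
This closure contains every attribute of Rel1, so Rel1 ∩ Rel2 → Rel1. The join is lossless.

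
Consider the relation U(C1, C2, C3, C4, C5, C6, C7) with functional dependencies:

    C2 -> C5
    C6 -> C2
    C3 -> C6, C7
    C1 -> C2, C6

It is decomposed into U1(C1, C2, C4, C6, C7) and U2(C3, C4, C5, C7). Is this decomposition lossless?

Common attributes: U1 ∩ U2 = {C4, C7}.
No dependency enlarges {C4, C7}, so (C4, C7)⁺ = {C4, C7}.
The closure contains neither all of U1 = {C1, C2, C4, C6, C7} nor all of U2 = {C3, C4, C5, C7}, so the common attributes are not a superkey of either fragment. The join is lossy.

No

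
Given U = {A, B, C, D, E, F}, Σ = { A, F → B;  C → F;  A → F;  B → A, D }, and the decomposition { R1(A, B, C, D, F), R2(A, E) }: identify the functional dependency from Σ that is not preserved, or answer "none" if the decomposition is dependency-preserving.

A, F → B lies within R1.
C → F lies within R1.
A → F lies within R1.
B → A, D lies within R1.
Every dependency is enforceable on the fragments, so the decomposition is dependency-preserving.

none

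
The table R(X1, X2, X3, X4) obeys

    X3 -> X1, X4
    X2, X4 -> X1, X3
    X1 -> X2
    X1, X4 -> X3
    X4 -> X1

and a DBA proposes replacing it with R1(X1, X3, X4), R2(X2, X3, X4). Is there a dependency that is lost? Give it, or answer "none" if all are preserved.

X1 -> X2

Check X1 → X2: no single fragment contains all of {X1, X2}, and the restricted closure of {X1} across the fragments never reaches {X2}.
X3 → X1, X4 is preserved.
X2, X4 → X1, X3 is preserved.
X1, X4 → X3 is preserved.
X4 → X1 is preserved.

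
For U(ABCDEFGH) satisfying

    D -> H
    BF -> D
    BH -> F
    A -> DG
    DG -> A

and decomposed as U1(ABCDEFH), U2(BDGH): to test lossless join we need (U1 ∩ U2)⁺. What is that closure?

U1 ∩ U2 = {BDH}.
BH → F applies, adding F
Closure: {BDFH}.

BDFH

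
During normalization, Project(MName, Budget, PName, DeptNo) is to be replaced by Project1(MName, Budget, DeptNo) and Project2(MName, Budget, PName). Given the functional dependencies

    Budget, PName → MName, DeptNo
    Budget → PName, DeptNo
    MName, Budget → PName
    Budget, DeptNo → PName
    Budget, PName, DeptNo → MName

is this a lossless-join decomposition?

Yes

Common attributes: Project1 ∩ Project2 = {MName, Budget}.
Closure of {MName, Budget}: Budget → PName, DeptNo applies, adding PName, DeptNo. So (MName, Budget)⁺ = {MName, Budget, PName, DeptNo}.
This closure contains every attribute of Project1, so Project1 ∩ Project2 → Project1. The join is lossless.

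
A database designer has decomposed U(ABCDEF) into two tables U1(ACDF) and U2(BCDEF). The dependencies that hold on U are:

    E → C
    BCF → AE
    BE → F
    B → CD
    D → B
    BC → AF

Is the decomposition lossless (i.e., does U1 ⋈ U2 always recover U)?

Common attributes: U1 ∩ U2 = {CDF}.
Closure of {CDF}: D → B applies, adding B; BC → AF applies, adding A; BCF → AE applies, adding E. So (CDF)⁺ = {ABCDEF}.
This closure contains every attribute of U1, so U1 ∩ U2 → U1. The join is lossless.

Yes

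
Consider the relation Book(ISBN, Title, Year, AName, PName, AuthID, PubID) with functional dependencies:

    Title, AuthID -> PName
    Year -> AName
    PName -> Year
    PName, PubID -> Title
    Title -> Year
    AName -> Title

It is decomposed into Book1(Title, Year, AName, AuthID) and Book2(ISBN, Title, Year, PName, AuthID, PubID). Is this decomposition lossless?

Yes

Common attributes: Book1 ∩ Book2 = {Title, Year, AuthID}.
Closure of {Title, Year, AuthID}: Title, AuthID → PName applies, adding PName; Year → AName applies, adding AName. So (Title, Year, AuthID)⁺ = {Title, Year, AName, PName, AuthID}.
This closure contains every attribute of Book1, so Book1 ∩ Book2 → Book1. The join is lossless.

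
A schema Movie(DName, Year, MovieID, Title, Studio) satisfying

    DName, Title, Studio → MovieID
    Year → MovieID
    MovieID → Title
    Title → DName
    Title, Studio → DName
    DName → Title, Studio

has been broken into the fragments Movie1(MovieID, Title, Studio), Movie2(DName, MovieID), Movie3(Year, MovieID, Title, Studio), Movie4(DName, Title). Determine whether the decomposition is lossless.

Chase test. Columns are DName, Year, MovieID, Title, Studio; row i has aⱼ where attribute j ∈ Moviei, else bᵢⱼ.
Initial tableau (one row per fragment):
  row 1: b11 b12 a3 a4 a5
  row 2: a1 b22 a3 b24 b25
  row 3: b31 a2 a3 a4 a5
  row 4: a1 b42 b43 a4 b45
Rows 1 and 2 agree on MovieID; apply MovieID→Title and equate their Title entries.
Rows 1 and 2 agree on Title; apply Title→DName and equate their DName entries.
Rows 1 and 3 agree on Title; apply Title→DName and equate their DName entries.
Rows 1 and 2 agree on DName; apply DName→Title, Studio and equate their Title, Studio entries.
Rows 1 and 4 agree on DName; apply DName→Title, Studio and equate their Title, Studio entries.
Rows 1 and 4 agree on DName, Title, Studio; apply DName, Title, Studio→MovieID and equate their MovieID entries.
Row 3 is now all distinguished symbols — the join is lossless.

Yes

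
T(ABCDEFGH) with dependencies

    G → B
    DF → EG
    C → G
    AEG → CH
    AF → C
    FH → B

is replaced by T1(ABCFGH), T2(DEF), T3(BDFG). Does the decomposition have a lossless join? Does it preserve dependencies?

lossy and not dependency-preserving

Lossless test (chase): Rows 2 and 3 agree on DF; apply DF→EG and equate their EG entries. Rows 1 and 2 agree on G; apply G→B and equate their B entries. No row becomes fully distinguished — the join is lossy.
Dependency preservation: the restricted closure of {AEG} across the fragments never reaches {CH}, so AEG → CH cannot be enforced without a join — not preserved.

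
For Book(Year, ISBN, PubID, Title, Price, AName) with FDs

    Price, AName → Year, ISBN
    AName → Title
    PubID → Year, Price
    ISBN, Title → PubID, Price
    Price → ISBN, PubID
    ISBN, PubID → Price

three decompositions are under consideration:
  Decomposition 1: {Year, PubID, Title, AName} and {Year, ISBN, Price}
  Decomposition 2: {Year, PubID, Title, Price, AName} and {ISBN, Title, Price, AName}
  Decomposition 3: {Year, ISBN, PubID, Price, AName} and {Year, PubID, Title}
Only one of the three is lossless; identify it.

Decomposition 2

Decomposition 1: common = {Year}, closure = {Year} → lossy.
Decomposition 2: common = {Title, Price, AName}, closure = {Year, ISBN, PubID, Title, Price, AName} → lossless.
Decomposition 3: common = {Year, PubID}, closure = {Year, ISBN, PubID, Price} → lossy.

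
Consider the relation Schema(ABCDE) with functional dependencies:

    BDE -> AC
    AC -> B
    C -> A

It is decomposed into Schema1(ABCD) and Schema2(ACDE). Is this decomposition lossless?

Common attributes: Schema1 ∩ Schema2 = {ACD}.
Closure of {ACD}: AC → B applies, adding B. So (ACD)⁺ = {ABCD}.
This closure contains every attribute of Schema1, so Schema1 ∩ Schema2 → Schema1. The join is lossless.

Yes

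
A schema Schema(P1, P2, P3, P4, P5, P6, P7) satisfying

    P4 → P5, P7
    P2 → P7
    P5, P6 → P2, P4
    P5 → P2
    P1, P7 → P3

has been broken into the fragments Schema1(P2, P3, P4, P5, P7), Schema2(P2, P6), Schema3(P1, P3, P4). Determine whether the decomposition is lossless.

Chase test. Columns are P1, P2, P3, P4, P5, P6, P7; row i has aⱼ where attribute j ∈ Schemai, else bᵢⱼ.
Initial tableau (one row per fragment):
  row 1: b11 a2 a3 a4 a5 b16 a7
  row 2: b21 a2 b23 b24 b25 a6 b27
  row 3: a1 b32 a3 a4 b35 b36 b37
Rows 1 and 3 agree on P4; apply P4→P5, P7 and equate their P5, P7 entries.
Rows 1 and 2 agree on P2; apply P2→P7 and equate their P7 entries.
Rows 1 and 3 agree on P5; apply P5→P2 and equate their P2 entries.
No row becomes fully distinguished — the join is lossy.

No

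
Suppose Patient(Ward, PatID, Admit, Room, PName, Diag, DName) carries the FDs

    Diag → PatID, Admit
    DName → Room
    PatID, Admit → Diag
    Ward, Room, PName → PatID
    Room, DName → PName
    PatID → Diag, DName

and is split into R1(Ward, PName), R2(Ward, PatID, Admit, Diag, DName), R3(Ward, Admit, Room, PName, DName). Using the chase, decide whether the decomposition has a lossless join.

Chase test. Columns are Ward, PatID, Admit, Room, PName, Diag, DName; row i has aⱼ where attribute j ∈ Ri, else bᵢⱼ.
Initial tableau (one row per fragment):
  row 1: a1 b12 b13 b14 a5 b16 b17
  row 2: a1 a2 a3 b24 b25 a6 a7
  row 3: a1 b32 a3 a4 a5 b36 a7
Rows 2 and 3 agree on DName; apply DName→Room and equate their Room entries.
Rows 2 and 3 agree on Room, DName; apply Room, DName→PName and equate their PName entries.
Rows 2 and 3 agree on Ward, Room, PName; apply Ward, Room, PName→PatID and equate their PatID entries.
Rows 2 and 3 agree on PatID; apply PatID→Diag, DName and equate their Diag, DName entries.
Row 2 is now all distinguished symbols — the join is lossless.

Yes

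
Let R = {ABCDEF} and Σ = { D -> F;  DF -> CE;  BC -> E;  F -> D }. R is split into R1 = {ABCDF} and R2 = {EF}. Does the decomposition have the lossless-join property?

Yes

Common attributes: R1 ∩ R2 = {F}.
Closure of {F}: F → D applies, adding D; DF → CE applies, adding CE. So (F)⁺ = {CDEF}.
This closure contains every attribute of R2, so R1 ∩ R2 → R2. The join is lossless.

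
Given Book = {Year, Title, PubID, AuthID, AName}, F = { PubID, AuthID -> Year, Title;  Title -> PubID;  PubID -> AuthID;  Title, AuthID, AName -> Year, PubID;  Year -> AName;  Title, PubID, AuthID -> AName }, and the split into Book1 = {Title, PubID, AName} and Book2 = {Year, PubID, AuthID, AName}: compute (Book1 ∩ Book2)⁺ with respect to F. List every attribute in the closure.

Book1 ∩ Book2 = {PubID, AName}.
PubID → AuthID applies, adding AuthID
PubID, AuthID → Year, Title applies, adding Year, Title
Closure: {Year, Title, PubID, AuthID, AName}.

Year, Title, PubID, AuthID, AName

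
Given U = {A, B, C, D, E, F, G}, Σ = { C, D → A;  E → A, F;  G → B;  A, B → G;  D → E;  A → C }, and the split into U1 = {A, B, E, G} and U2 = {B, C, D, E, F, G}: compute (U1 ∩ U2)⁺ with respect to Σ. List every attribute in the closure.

U1 ∩ U2 = {B, E, G}.
E → A, F applies, adding A, F
A → C applies, adding C
Closure: {A, B, C, E, F, G}.

A, B, C, E, F, G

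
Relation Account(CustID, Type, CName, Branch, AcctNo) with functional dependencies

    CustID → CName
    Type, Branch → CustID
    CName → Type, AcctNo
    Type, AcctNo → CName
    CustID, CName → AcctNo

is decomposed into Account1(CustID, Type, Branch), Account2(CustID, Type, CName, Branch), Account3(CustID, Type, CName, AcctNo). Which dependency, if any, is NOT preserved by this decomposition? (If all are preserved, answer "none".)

CustID → CName lies within Account2.
Type, Branch → CustID lies within Account1.
CName → Type, AcctNo lies within Account3.
Type, AcctNo → CName lies within Account3.
CustID, CName → AcctNo lies within Account3.
Every dependency is enforceable on the fragments, so the decomposition is dependency-preserving.

none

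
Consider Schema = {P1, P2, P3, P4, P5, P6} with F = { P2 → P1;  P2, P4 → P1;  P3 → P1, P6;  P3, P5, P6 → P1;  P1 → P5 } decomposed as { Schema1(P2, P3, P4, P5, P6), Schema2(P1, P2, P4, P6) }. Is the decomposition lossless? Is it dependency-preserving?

lossless but not dependency-preserving

Lossless test: (P2, P4, P6)⁺ = {P1, P2, P4, P5, P6}, which contains all of one fragment — lossless.
Dependency preservation: the restricted closure of {P3} across the fragments never reaches {P1, P6}, so P3 → P1, P6 cannot be enforced without a join — not preserved.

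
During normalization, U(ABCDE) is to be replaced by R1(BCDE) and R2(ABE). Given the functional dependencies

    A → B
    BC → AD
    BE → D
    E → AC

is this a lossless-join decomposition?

Yes

Common attributes: R1 ∩ R2 = {BE}.
Closure of {BE}: BE → D applies, adding D; E → AC applies, adding AC. So (BE)⁺ = {ABCDE}.
This closure contains every attribute of R1, so R1 ∩ R2 → R1. The join is lossless.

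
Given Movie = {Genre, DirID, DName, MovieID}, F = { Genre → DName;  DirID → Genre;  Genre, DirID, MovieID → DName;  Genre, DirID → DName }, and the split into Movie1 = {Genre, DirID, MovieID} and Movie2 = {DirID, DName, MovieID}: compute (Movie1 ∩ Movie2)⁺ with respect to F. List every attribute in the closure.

Movie1 ∩ Movie2 = {DirID, MovieID}.
DirID → Genre applies, adding Genre
Genre, DirID, MovieID → DName applies, adding DName
Closure: {Genre, DirID, DName, MovieID}.

Genre, DirID, DName, MovieID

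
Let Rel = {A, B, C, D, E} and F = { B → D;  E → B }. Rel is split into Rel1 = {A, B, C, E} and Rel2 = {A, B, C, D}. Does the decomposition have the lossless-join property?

Yes

Common attributes: Rel1 ∩ Rel2 = {A, B, C}.
Closure of {A, B, C}: B → D applies, adding D. So (A, B, C)⁺ = {A, B, C, D}.
This closure contains every attribute of Rel2, so Rel1 ∩ Rel2 → Rel2. The join is lossless.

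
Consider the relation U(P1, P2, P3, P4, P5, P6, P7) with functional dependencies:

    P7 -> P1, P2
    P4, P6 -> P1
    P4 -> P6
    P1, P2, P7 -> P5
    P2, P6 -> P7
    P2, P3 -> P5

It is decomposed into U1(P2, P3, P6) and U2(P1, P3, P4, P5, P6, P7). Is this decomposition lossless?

No

Common attributes: U1 ∩ U2 = {P3, P6}.
No dependency enlarges {P3, P6}, so (P3, P6)⁺ = {P3, P6}.
The closure contains neither all of U1 = {P2, P3, P6} nor all of U2 = {P1, P3, P4, P5, P6, P7}, so the common attributes are not a superkey of either fragment. The join is lossy.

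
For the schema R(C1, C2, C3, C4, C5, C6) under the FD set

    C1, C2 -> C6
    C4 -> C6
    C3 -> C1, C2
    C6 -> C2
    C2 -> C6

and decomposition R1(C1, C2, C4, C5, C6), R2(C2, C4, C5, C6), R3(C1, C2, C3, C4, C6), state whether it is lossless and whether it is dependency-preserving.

Lossless test (chase): applying each FD to every pair of rows produces no changes in the tableau, so no row becomes fully distinguished — the join is lossy.
Dependency preservation: every FD's attributes lie within a single fragment, so each can be enforced locally — preserved.

lossy but dependency-preserving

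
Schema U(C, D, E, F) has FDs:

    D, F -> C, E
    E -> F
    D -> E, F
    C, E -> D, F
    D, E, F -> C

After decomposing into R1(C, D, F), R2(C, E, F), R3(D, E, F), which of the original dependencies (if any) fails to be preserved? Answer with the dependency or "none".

C, E -> D, F

Check C, E → D, F: no single fragment contains all of {C, D, E, F}, and the restricted closure of {C, E} across the fragments never reaches {D, F}.
D, F → C, E is preserved.
E → F is preserved.
D → E, F is preserved.
D, E, F → C is preserved.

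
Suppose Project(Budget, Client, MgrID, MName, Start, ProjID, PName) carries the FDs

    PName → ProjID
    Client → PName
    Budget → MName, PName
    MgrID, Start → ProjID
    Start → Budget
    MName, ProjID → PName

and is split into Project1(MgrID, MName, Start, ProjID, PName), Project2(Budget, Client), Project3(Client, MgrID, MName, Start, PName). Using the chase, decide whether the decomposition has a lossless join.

Chase test. Columns are Budget, Client, MgrID, MName, Start, ProjID, PName; row i has aⱼ where attribute j ∈ Projecti, else bᵢⱼ.
Initial tableau (one row per fragment):
  row 1: b11 b12 a3 a4 a5 a6 a7
  row 2: a1 a2 b23 b24 b25 b26 b27
  row 3: b31 a2 a3 a4 a5 b36 a7
Rows 1 and 3 agree on PName; apply PName→ProjID and equate their ProjID entries.
Rows 2 and 3 agree on Client; apply Client→PName and equate their PName entries.
Rows 1 and 3 agree on Start; apply Start→Budget and equate their Budget entries.
Rows 1 and 2 agree on PName; apply PName→ProjID and equate their ProjID entries.
No row becomes fully distinguished — the join is lossy.

No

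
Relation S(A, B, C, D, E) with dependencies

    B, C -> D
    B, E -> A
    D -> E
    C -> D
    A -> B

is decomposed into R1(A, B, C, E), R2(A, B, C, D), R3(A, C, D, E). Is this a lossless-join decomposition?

Chase test. Columns are A, B, C, D, E; row i has aⱼ where attribute j ∈ Ri, else bᵢⱼ.
Initial tableau (one row per fragment):
  row 1: a1 a2 a3 b14 a5
  row 2: a1 a2 a3 a4 b25
  row 3: a1 b32 a3 a4 a5
Rows 1 and 2 agree on B, C; apply B, C→D and equate their D entries.
Rows 1 and 2 agree on D; apply D→E and equate their E entries.
Rows 1 and 3 agree on A; apply A→B and equate their B entries.
Row 1 is now all distinguished symbols — the join is lossless.

Yes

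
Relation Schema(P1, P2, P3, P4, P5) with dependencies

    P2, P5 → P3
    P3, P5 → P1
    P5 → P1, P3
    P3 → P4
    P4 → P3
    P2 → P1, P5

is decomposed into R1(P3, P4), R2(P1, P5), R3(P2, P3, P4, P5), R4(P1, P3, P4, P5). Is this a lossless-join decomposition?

Yes

Chase test. Columns are P1, P2, P3, P4, P5; row i has aⱼ where attribute j ∈ Ri, else bᵢⱼ.
Initial tableau (one row per fragment):
  row 1: b11 b12 a3 a4 b15
  row 2: a1 b22 b23 b24 a5
  row 3: b31 a2 a3 a4 a5
  row 4: a1 b42 a3 a4 a5
Rows 3 and 4 agree on P3, P5; apply P3, P5→P1 and equate their P1 entries.
Rows 2 and 3 agree on P5; apply P5→P1, P3 and equate their P1, P3 entries.
Rows 1 and 2 agree on P3; apply P3→P4 and equate their P4 entries.
Row 3 is now all distinguished symbols — the join is lossless.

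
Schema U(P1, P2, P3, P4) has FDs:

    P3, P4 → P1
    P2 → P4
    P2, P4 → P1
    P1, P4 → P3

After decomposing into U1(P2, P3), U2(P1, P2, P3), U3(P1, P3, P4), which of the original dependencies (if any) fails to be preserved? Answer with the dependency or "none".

P2 → P4

Check P2 → P4: no single fragment contains all of {P2, P4}, and the restricted closure of {P2} across the fragments never reaches {P4}.
P3, P4 → P1 is preserved.
P2, P4 → P1 is preserved.
P1, P4 → P3 is preserved.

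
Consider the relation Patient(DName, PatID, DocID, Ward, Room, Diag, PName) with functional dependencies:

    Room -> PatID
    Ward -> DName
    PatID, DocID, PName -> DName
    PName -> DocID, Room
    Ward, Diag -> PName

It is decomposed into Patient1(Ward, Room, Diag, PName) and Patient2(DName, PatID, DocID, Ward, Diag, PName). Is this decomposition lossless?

Yes

Common attributes: Patient1 ∩ Patient2 = {Ward, Diag, PName}.
Closure of {Ward, Diag, PName}: Ward → DName applies, adding DName; PName → DocID, Room applies, adding DocID, Room; Room → PatID applies, adding PatID. So (Ward, Diag, PName)⁺ = {DName, PatID, DocID, Ward, Room, Diag, PName}.
This closure contains every attribute of Patient1, so Patient1 ∩ Patient2 → Patient1. The join is lossless.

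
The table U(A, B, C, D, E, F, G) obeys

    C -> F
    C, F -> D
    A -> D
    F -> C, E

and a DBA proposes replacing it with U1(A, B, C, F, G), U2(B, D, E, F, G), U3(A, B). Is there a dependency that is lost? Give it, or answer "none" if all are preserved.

A -> D

Check A → D: no single fragment contains all of {A, D}, and the restricted closure of {A} across the fragments never reaches {D}.
C → F is preserved.
C, F → D is preserved.
F → C, E is preserved.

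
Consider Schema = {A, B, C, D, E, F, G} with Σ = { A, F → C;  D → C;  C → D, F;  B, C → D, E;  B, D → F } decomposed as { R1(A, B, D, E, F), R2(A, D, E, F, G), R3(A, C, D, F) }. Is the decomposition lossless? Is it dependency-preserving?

Lossless test (chase): Rows 1 and 2 agree on A, F; apply A, F→C and equate their C entries. Rows 1 and 3 agree on A, F; apply A, F→C and equate their C entries. No row becomes fully distinguished — the join is lossy.
Dependency preservation: B, C → D, E is not contained in any single fragment, but the restricted closure of its left-hand side across the fragments still reaches the right-hand side; the remaining FDs each lie inside some fragment. All dependencies are preserved.

lossy but dependency-preserving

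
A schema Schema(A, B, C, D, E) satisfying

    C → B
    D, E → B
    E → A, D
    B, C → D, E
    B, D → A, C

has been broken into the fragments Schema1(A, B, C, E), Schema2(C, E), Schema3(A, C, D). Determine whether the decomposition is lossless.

Yes

Chase test. Columns are A, B, C, D, E; row i has aⱼ where attribute j ∈ Schemai, else bᵢⱼ.
Initial tableau (one row per fragment):
  row 1: a1 a2 a3 b14 a5
  row 2: b21 b22 a3 b24 a5
  row 3: a1 b32 a3 a4 b35
Rows 1 and 2 agree on C; apply C→B and equate their B entries.
Rows 1 and 3 agree on C; apply C→B and equate their B entries.
Rows 1 and 2 agree on E; apply E→A, D and equate their A, D entries.
Rows 1 and 3 agree on B, C; apply B, C→D, E and equate their D, E entries.
Row 1 is now all distinguished symbols — the join is lossless.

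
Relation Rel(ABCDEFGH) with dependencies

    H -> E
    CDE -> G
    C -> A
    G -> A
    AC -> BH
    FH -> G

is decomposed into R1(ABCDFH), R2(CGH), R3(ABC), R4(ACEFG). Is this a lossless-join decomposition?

Chase test. Columns are ABCDEFGH; row i has aⱼ where attribute j ∈ Ri, else bᵢⱼ.
Initial tableau (one row per fragment):
  row 1: a1 a2 a3 a4 b15 a6 b17 a8
  row 2: b21 b22 a3 b24 b25 b26 a7 a8
  row 3: a1 a2 a3 b34 b35 b36 b37 b38
  row 4: a1 b42 a3 b44 a5 a6 a7 b48
Rows 1 and 2 agree on H; apply H→E and equate their E entries.
Rows 1 and 2 agree on C; apply C→A and equate their A entries.
Rows 1 and 2 agree on AC; apply AC→BH and equate their BH entries.
Rows 1 and 3 agree on AC; apply AC→BH and equate their BH entries.
Rows 1 and 4 agree on AC; apply AC→BH and equate their BH entries.
Rows 1 and 4 agree on FH; apply FH→G and equate their G entries.
Rows 1 and 3 agree on H; apply H→E and equate their E entries.
Rows 1 and 4 agree on H; apply H→E and equate their E entries.
Row 1 is now all distinguished symbols — the join is lossless.

Yes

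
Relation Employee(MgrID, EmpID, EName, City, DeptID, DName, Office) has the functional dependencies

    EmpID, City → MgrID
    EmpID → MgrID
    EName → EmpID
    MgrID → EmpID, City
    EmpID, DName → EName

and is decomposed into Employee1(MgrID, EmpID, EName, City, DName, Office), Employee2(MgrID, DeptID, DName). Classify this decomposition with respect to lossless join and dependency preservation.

lossy but dependency-preserving

Lossless test: (MgrID, DName)⁺ = {MgrID, EmpID, EName, City, DName}, which is a superkey of neither fragment — lossy.
Dependency preservation: every FD's attributes lie within a single fragment, so each can be enforced locally — preserved.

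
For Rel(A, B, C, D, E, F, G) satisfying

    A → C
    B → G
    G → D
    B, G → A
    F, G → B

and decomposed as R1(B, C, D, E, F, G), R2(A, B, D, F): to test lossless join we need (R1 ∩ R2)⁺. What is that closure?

R1 ∩ R2 = {B, D, F}.
B → G applies, adding G
B, G → A applies, adding A
A → C applies, adding C
Closure: {A, B, C, D, F, G}.

A, B, C, D, F, G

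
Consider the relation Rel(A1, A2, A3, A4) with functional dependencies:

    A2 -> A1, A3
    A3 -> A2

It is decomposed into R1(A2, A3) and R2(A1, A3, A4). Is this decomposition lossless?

Yes

Common attributes: R1 ∩ R2 = {A3}.
Closure of {A3}: A3 → A2 applies, adding A2; A2 → A1, A3 applies, adding A1. So (A3)⁺ = {A1, A2, A3}.
This closure contains every attribute of R1, so R1 ∩ R2 → R1. The join is lossless.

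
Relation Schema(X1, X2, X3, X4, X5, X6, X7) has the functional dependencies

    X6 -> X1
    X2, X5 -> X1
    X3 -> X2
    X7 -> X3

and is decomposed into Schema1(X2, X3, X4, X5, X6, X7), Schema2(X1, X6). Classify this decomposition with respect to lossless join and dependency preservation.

Lossless test: (X6)⁺ = {X1, X6}, which contains all of one fragment — lossless.
Dependency preservation: the restricted closure of {X2, X5} across the fragments never reaches {X1}, so X2, X5 → X1 cannot be enforced without a join — not preserved.

lossless but not dependency-preserving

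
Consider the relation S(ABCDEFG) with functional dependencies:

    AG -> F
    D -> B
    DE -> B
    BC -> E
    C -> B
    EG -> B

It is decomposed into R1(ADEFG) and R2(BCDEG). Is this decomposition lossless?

Common attributes: R1 ∩ R2 = {DEG}.
Closure of {DEG}: D → B applies, adding B. So (DEG)⁺ = {BDEG}.
The closure contains neither all of R1 = {ADEFG} nor all of R2 = {BCDEG}, so the common attributes are not a superkey of either fragment. The join is lossy.

No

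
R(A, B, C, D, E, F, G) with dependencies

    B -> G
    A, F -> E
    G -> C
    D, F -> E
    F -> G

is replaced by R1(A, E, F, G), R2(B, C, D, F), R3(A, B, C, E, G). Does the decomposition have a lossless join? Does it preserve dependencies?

lossy and not dependency-preserving

Lossless test (chase): Rows 2 and 3 agree on B; apply B→G and equate their G entries. Rows 1 and 2 agree on G; apply G→C and equate their C entries. No row becomes fully distinguished — the join is lossy.
Dependency preservation: the restricted closure of {D, F} across the fragments never reaches {E}, so D, F → E cannot be enforced without a join — not preserved.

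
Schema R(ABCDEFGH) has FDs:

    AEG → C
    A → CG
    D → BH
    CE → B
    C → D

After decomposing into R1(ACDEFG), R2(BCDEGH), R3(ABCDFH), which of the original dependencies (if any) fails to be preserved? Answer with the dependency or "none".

AEG → C lies within R1.
A → CG lies within R1.
D → BH lies within R2.
CE → B lies within R2.
C → D lies within R1.
Every dependency is enforceable on the fragments, so the decomposition is dependency-preserving.

none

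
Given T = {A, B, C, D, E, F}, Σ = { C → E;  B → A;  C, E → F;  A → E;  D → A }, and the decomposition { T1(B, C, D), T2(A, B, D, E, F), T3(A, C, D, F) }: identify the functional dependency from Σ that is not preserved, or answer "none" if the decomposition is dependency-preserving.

C → E

Check C → E: no single fragment contains all of {C, E}, and the restricted closure of {C} across the fragments never reaches {E}.
B → A is preserved.
C, E → F is preserved.
A → E is preserved.
D → A is preserved.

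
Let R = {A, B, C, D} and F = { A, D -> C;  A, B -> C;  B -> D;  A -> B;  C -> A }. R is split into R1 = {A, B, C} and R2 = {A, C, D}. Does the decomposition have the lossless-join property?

Yes

Common attributes: R1 ∩ R2 = {A, C}.
Closure of {A, C}: A → B applies, adding B; B → D applies, adding D. So (A, C)⁺ = {A, B, C, D}.
This closure contains every attribute of R1, so R1 ∩ R2 → R1. The join is lossless.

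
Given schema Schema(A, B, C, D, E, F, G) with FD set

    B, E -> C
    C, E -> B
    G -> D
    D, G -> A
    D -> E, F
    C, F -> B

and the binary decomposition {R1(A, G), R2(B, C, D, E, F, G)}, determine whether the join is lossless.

Yes

Common attributes: R1 ∩ R2 = {G}.
Closure of {G}: G → D applies, adding D; D, G → A applies, adding A; D → E, F applies, adding E, F. So (G)⁺ = {A, D, E, F, G}.
This closure contains every attribute of R1, so R1 ∩ R2 → R1. The join is lossless.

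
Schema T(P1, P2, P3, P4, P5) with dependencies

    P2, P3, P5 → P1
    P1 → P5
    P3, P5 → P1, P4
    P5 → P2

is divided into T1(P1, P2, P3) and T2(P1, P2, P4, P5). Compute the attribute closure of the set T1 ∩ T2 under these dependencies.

P1, P2, P5

T1 ∩ T2 = {P1, P2}.
P1 → P5 applies, adding P5
Closure: {P1, P2, P5}.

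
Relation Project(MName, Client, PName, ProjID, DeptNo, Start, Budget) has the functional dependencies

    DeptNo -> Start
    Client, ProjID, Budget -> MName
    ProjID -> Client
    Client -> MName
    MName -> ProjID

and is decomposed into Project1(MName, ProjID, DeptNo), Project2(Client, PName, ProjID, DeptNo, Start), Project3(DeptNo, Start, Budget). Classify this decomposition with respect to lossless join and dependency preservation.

lossy but dependency-preserving

Lossless test (chase): Rows 1 and 2 agree on DeptNo; apply DeptNo→Start and equate their Start entries. Rows 1 and 2 agree on ProjID; apply ProjID→Client and equate their Client entries. Rows 1 and 2 agree on Client; apply Client→MName and equate their MName entries. No row becomes fully distinguished — the join is lossy.
Dependency preservation: Client, ProjID, Budget → MName; Client → MName are not contained in any single fragment, but the restricted closure of each left-hand side across the fragments still reaches the right-hand side; the remaining FDs each lie inside some fragment. All dependencies are preserved.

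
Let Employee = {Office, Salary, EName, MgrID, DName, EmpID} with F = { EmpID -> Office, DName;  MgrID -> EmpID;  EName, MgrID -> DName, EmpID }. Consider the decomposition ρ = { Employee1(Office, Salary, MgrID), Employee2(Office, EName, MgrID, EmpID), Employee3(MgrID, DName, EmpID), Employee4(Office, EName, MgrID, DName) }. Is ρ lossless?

Chase test. Columns are Office, Salary, EName, MgrID, DName, EmpID; row i has aⱼ where attribute j ∈ Employeei, else bᵢⱼ.
Initial tableau (one row per fragment):
  row 1: a1 a2 b13 a4 b15 b16
  row 2: a1 b22 a3 a4 b25 a6
  row 3: b31 b32 b33 a4 a5 a6
  row 4: a1 b42 a3 a4 a5 b46
Rows 2 and 3 agree on EmpID; apply EmpID→Office, DName and equate their Office, DName entries.
Rows 1 and 2 agree on MgrID; apply MgrID→EmpID and equate their EmpID entries.
Rows 1 and 4 agree on MgrID; apply MgrID→EmpID and equate their EmpID entries.
Rows 1 and 2 agree on EmpID; apply EmpID→Office, DName and equate their Office, DName entries.
No row becomes fully distinguished — the join is lossy.

No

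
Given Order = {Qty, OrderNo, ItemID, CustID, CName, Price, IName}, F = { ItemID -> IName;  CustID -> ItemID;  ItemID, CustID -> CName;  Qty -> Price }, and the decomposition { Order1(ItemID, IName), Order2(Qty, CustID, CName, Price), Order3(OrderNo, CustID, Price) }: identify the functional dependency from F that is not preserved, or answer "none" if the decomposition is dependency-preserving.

CustID -> ItemID

Check CustID → ItemID: no single fragment contains all of {ItemID, CustID}, and the restricted closure of {CustID} across the fragments never reaches {ItemID}.
ItemID → IName is preserved.
ItemID, CustID → CName is preserved.
Qty → Price is preserved.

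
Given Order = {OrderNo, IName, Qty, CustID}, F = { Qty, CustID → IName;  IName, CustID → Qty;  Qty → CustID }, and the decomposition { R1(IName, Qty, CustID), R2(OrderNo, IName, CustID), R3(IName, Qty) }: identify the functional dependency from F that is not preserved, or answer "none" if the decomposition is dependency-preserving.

none

Qty, CustID → IName lies within R1.
IName, CustID → Qty lies within R1.
Qty → CustID lies within R1.
Every dependency is enforceable on the fragments, so the decomposition is dependency-preserving.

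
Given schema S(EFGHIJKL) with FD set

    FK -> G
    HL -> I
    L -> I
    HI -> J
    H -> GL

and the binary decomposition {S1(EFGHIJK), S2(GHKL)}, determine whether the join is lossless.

Common attributes: S1 ∩ S2 = {GHK}.
Closure of {GHK}: H → GL applies, adding L; HL → I applies, adding I; HI → J applies, adding J. So (GHK)⁺ = {GHIJKL}.
This closure contains every attribute of S2, so S1 ∩ S2 → S2. The join is lossless.

Yes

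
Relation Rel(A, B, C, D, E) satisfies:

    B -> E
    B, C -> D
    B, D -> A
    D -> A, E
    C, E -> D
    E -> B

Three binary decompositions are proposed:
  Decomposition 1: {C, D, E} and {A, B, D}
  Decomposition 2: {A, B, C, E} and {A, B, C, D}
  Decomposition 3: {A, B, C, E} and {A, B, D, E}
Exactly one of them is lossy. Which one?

Decomposition 1: common = {D}, closure = {A, B, D, E} → lossless.
Decomposition 2: common = {A, B, C}, closure = {A, B, C, D, E} → lossless.
Decomposition 3: common = {A, B, E}, closure = {A, B, E} → lossy.

Decomposition 3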